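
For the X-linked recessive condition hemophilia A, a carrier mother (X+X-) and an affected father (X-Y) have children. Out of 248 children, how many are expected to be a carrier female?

Cross: X+X- × X-Y
Offspring: 1 X+X-, 1 X+Y, 1 X-X-, 1 X-Y
Probability of a carrier female: 1/4
Expected count = 1/4 × 248 = 62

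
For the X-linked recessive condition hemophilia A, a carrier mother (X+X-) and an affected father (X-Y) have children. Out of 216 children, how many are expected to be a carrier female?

Cross: X+X- × X-Y
Offspring: 1 X+X-, 1 X+Y, 1 X-X-, 1 X-Y
Probability of a carrier female: 1/4
Expected count = 1/4 × 216 = 54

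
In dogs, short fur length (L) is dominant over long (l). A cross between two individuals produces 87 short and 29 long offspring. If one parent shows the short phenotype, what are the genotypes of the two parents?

Observed offspring: 87 short, 29 long
The observed ratio simplifies to 3:1. Long (ll) offspring appear, so each parent must contribute one l allele. The parent stated to show short carries L, so it is Ll. The other parent is then either Ll or ll: Ll × ll would give a 1:1 split, whereas Ll × Ll gives 3:1 — matching the data. So both parents are heterozygous (Ll × Ll).
Parent genotypes: Ll × Ll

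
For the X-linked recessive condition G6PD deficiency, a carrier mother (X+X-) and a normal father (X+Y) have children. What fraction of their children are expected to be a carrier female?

Cross: X+X- × X+Y
Offspring: 1 X+X+, 1 X+Y, 1 X+X-, 1 X-Y
Probability of a carrier female: 1/4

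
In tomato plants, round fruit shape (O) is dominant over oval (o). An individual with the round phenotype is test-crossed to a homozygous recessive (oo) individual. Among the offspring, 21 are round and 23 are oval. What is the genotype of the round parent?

Test cross: ? × oo
Offspring: 21 round, 23 oval — approximately 1:1.
A 1:1 ratio in a test cross indicates the unknown parent is heterozygous (Oo).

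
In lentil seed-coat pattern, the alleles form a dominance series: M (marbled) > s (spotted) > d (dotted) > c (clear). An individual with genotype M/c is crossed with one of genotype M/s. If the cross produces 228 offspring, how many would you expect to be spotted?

Cross: M/c × M/s
Allele dominance: M > s > d > c
Offspring genotypes: 1 M/M, 1 M/s, 1 M/c, 1 s/c
Phenotype counts: 3 marbled, 1 spotted
spotted: 1 out of 4 → fraction 1/4
Expected count = 1/4 × 228 = 57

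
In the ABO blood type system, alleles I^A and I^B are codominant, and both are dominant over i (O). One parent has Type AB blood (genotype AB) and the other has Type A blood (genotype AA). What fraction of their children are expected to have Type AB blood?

Cross: AB × AA
Possible offspring genotypes: 2 AA, 2 AB
Blood type counts: 2 Type A, 2 Type AB
Probability of Type AB: 2/4 = 1/2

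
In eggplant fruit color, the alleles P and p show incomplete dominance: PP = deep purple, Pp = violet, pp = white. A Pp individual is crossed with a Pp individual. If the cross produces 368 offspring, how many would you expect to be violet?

Punnett square for Pp × Pp:
Offspring genotypes: 1 PP, 2 Pp, 1 pp
Phenotype counts: 1 deep purple, 2 violet, 1 white
violet: 2 out of 4 → fraction 1/2
Expected count = 1/2 × 368 = 184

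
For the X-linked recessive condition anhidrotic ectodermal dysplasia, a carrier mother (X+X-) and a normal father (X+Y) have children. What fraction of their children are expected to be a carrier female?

Cross: X+X- × X+Y
Offspring: 1 X+X+, 1 X+Y, 1 X+X-, 1 X-Y
Probability of a carrier female: 1/4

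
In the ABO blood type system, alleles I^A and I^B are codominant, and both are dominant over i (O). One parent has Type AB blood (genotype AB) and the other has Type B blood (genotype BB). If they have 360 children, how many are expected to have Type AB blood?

Cross: AB × BB
Possible offspring genotypes: 2 AB, 2 BB
Blood type counts: 2 Type AB, 2 Type B
Probability of Type AB: 2/4 = 1/2
Expected count = 1/2 × 360 = 180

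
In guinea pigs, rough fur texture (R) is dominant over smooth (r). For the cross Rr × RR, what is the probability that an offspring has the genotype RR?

Punnett square for Rr × RR:
Offspring genotypes: 2 RR, 2 Rr
Total offspring: 4
Count with target: 2
Probability: 2/4 = 1/2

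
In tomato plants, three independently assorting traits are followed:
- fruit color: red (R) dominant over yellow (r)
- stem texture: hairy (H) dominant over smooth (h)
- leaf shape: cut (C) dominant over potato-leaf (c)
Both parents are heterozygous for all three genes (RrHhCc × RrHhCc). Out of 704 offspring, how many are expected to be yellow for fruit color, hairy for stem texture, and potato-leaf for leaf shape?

Trihybrid cross: RrHhCc × RrHhCc
Each trait segregates independently with a 3:1 phenotypic ratio, so each gene contributes 3/4 (dominant) or 1/4 (recessive).
Target: yellow (fruit color), hairy (stem texture), potato-leaf (leaf shape)
Probability = product of independent per-trait probabilities
= 1/4 × 3/4 × 1/4 = 3/64
Expected count = 3/64 × 704 = 33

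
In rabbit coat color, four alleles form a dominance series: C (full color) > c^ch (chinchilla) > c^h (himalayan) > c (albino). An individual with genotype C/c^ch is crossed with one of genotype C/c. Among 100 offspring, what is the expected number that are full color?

Cross: C/c^ch × C/c
Allele dominance: C > c^ch > c^h > c
Offspring genotypes: 1 C/C, 1 C/c, 1 C/c^ch, 1 c^ch/c
Phenotype counts: 3 full color, 1 chinchilla
full color: 3 out of 4 → fraction 3/4
Expected count = 3/4 × 100 = 75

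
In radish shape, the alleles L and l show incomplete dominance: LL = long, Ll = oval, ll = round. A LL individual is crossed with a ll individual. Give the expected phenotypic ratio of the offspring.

Punnett square for LL × ll:
Offspring genotypes: 4 Ll
Phenotype counts: 4 oval
Ratio: all oval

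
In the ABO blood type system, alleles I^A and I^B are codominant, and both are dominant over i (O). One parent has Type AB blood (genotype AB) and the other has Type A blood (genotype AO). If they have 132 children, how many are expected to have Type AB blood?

Cross: AB × AO
Possible offspring genotypes: 1 AA, 1 AO, 1 AB, 1 BO
Blood type counts: 2 Type A, 1 Type AB, 1 Type B
Probability of Type AB: 1/4
Expected count = 1/4 × 132 = 33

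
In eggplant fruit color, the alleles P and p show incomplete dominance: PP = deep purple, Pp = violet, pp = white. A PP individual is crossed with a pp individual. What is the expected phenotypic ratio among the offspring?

Punnett square for PP × pp:
Offspring genotypes: 4 Pp
Phenotype counts: 4 violet
Ratio: all violet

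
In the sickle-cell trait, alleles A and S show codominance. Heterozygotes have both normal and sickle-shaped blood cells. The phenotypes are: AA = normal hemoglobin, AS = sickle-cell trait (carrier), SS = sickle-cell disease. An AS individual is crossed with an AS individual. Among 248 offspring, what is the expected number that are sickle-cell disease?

Punnett square for AS × AS:
Offspring genotypes: 1 AA, 2 AS, 1 SS
Phenotype counts: 1 normal hemoglobin, 2 sickle-cell trait (carrier), 1 sickle-cell disease
sickle-cell disease: 1 out of 4 → fraction 1/4
Expected count = 1/4 × 248 = 62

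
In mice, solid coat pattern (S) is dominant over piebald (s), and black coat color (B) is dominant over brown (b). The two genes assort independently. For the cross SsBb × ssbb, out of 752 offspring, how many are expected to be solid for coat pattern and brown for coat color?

Dihybrid cross SsBb × ssbb — consider each gene separately:
coat pattern: Ss × ss → 2 Ss, 2 ss → 2 S_ : 2 ss (out of 4)
coat color: Bb × bb → 2 Bb, 2 bb → 2 B_ : 2 bb (out of 4)
Looking for: solid (S_) and brown (bb)
P(solid) = 2/4, P(brown) = 2/4
P(both) = 2/4 × 2/4 = 4/16 = 1/4
Expected count = 1/4 × 752 = 188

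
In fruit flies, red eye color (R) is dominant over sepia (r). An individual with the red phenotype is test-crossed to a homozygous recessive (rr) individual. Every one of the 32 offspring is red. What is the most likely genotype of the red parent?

Test cross: ? × rr
All offspring are red.
If the unknown parent were heterozygous (Rr), about half of 32 offspring would be sepia; none are. The unknown parent is most likely homozygous dominant (RR).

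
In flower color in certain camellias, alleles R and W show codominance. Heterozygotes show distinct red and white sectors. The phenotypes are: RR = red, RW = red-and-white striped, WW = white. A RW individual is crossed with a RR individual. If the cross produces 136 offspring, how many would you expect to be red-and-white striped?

Punnett square for RW × RR:
Offspring genotypes: 2 RR, 2 RW
Phenotype counts: 2 red, 2 red-and-white striped
red-and-white striped: 2 out of 4 → fraction 1/2
Expected count = 1/2 × 136 = 68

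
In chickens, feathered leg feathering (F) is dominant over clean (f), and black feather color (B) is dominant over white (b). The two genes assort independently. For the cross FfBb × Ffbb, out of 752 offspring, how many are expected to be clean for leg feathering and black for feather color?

Dihybrid cross FfBb × Ffbb — consider each gene separately:
leg feathering: Ff × Ff → 1 FF, 2 Ff, 1 ff → 3 F_ : 1 ff (out of 4)
feather color: Bb × bb → 2 Bb, 2 bb → 2 B_ : 2 bb (out of 4)
Looking for: clean (ff) and black (B_)
P(clean) = 1/4, P(black) = 2/4
P(both) = 1/4 × 2/4 = 2/16 = 1/8
Expected count = 1/8 × 752 = 94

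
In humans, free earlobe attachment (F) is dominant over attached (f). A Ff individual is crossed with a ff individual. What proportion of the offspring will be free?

Punnett square for Ff × ff:
Offspring genotypes: 2 Ff, 2 ff
free: 2, attached: 2
free: 2 out of 4
Probability: 2/4 = 1/2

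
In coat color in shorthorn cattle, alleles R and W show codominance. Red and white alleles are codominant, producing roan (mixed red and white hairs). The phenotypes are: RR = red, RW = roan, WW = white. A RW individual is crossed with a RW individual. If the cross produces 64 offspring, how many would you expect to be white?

Punnett square for RW × RW:
Offspring genotypes: 1 RR, 2 RW, 1 WW
Phenotype counts: 1 red, 2 roan, 1 white
white: 1 out of 4 → fraction 1/4
Expected count = 1/4 × 64 = 16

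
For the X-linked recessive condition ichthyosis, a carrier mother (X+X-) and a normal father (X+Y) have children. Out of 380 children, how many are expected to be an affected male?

Cross: X+X- × X+Y
Offspring: 1 X+X+, 1 X+Y, 1 X+X-, 1 X-Y
Probability of an affected male: 1/4
Expected count = 1/4 × 380 = 95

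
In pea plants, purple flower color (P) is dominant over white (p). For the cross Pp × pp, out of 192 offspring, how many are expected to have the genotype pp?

Punnett square for Pp × pp:
Offspring genotypes: 2 Pp, 2 pp
Total offspring: 4
Count with target: 2
Probability: 2/4 = 1/2
Expected count = 1/2 × 192 = 96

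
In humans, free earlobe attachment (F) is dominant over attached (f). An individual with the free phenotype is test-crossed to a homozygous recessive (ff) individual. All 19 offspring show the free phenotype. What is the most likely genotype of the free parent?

Test cross: ? × ff
All offspring are free.
If the unknown parent were heterozygous (Ff), about half of 19 offspring would be attached; none are. The unknown parent is most likely homozygous dominant (FF).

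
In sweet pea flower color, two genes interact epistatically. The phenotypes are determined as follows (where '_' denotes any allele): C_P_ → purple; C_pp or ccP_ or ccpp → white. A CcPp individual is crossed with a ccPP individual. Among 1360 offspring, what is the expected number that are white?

Cross: CcPp × ccPP — consider each gene separately:
C gene: Cc × cc → 2 Cc, 2 cc → 2 C_ : 2 cc (out of 4)
P gene: Pp × PP → 2 PP, 2 Pp → 4 P_ (out of 4)
Genotype classes (out of 4 × 4 = 16): C_P_ = 2×4 = 8; ccP_ = 2×4 = 8
Apply the phenotype rules: C_P_ (8) → purple; ccP_ (8) → white
Phenotype counts (out of 16): 8 purple, 8 white
white: 8 out of 16 → fraction 1/2
Expected count = 1/2 × 1360 = 680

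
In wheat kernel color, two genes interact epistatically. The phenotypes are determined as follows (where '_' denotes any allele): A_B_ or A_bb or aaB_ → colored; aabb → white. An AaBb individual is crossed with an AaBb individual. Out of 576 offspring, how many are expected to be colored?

Cross: AaBb × AaBb — consider each gene separately:
A gene: Aa × Aa → 1 AA, 2 Aa, 1 aa → 3 A_ : 1 aa (out of 4)
B gene: Bb × Bb → 1 BB, 2 Bb, 1 bb → 3 B_ : 1 bb (out of 4)
Genotype classes (out of 4 × 4 = 16): A_B_ = 3×3 = 9; A_bb = 3×1 = 3; aaB_ = 1×3 = 3; aabb = 1×1 = 1
Apply the phenotype rules: A_B_ (9) + A_bb (3) + aaB_ (3) → colored; aabb (1) → white
Phenotype counts (out of 16): 15 colored, 1 white
colored: 15 out of 16 → fraction 15/16
Expected count = 15/16 × 576 = 540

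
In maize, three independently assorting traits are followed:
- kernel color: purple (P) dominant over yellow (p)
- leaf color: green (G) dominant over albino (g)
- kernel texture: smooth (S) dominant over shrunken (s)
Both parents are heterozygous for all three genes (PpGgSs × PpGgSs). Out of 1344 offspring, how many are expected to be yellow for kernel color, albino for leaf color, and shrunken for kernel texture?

Trihybrid cross: PpGgSs × PpGgSs
Each trait segregates independently with a 3:1 phenotypic ratio, so each gene contributes 3/4 (dominant) or 1/4 (recessive).
Target: yellow (kernel color), albino (leaf color), shrunken (kernel texture)
Probability = product of independent per-trait probabilities
= 1/4 × 1/4 × 1/4 = 1/64
Expected count = 1/64 × 1344 = 21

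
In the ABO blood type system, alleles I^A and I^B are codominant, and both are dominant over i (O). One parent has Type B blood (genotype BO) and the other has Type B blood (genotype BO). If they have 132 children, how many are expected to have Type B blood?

Cross: BO × BO
Possible offspring genotypes: 1 BB, 2 BO, 1 OO
Blood type counts: 3 Type B, 1 Type O
Probability of Type B: 3/4
Expected count = 3/4 × 132 = 99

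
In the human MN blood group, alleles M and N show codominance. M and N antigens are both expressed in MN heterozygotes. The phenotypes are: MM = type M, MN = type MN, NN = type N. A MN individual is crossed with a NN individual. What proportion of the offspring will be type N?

Punnett square for MN × NN:
Offspring genotypes: 2 MN, 2 NN
Phenotype counts: 2 type MN, 2 type N
type N: 2 out of 4
Probability: 2/4 = 1/2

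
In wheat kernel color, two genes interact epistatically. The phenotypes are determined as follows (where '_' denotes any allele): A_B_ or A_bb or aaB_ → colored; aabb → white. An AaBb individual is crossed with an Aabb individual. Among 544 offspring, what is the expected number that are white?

Cross: AaBb × Aabb — consider each gene separately:
A gene: Aa × Aa → 1 AA, 2 Aa, 1 aa → 3 A_ : 1 aa (out of 4)
B gene: Bb × bb → 2 Bb, 2 bb → 2 B_ : 2 bb (out of 4)
Genotype classes (out of 4 × 4 = 16): A_B_ = 3×2 = 6; A_bb = 3×2 = 6; aaB_ = 1×2 = 2; aabb = 1×2 = 2
Apply the phenotype rules: A_B_ (6) + A_bb (6) + aaB_ (2) → colored; aabb (2) → white
Phenotype counts (out of 16): 14 colored, 2 white
white: 2 out of 16 → fraction 1/8
Expected count = 1/8 × 544 = 68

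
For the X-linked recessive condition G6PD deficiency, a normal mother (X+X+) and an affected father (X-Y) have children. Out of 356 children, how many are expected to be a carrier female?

Cross: X+X+ × X-Y
Offspring: 2 X+X-, 2 X+Y
Probability of a carrier female: 2/4 = 1/2
Expected count = 1/2 × 356 = 178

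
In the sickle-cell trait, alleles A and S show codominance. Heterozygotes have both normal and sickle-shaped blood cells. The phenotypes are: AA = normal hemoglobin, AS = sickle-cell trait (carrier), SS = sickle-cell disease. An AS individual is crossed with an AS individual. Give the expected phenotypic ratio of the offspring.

Punnett square for AS × AS:
Offspring genotypes: 1 AA, 2 AS, 1 SS
Phenotype counts: 1 normal hemoglobin, 2 sickle-cell trait (carrier), 1 sickle-cell disease
Ratio: 1 normal hemoglobin : 2 sickle-cell trait (carrier) : 1 sickle-cell disease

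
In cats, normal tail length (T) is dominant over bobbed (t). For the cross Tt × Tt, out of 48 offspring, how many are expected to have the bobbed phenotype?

Punnett square for Tt × Tt:
Offspring genotypes: 1 TT, 2 Tt, 1 tt
Total offspring: 4
Count with target: 1
Probability: 1/4
Expected count = 1/4 × 48 = 12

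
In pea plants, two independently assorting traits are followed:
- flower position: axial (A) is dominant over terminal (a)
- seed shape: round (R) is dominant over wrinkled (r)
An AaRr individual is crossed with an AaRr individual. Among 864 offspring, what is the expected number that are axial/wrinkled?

Dihybrid cross AaRr × AaRr — consider each gene separately:
flower position: Aa × Aa → 1 AA, 2 Aa, 1 aa → 3 A_ : 1 aa (out of 4)
seed shape: Rr × Rr → 1 RR, 2 Rr, 1 rr → 3 R_ : 1 rr (out of 4)
Combine (counts out of 4 × 4 = 16): axial/round (A_R_) = 3×3 = 9; axial/wrinkled (A_rr) = 3×1 = 3; terminal/round (aaR_) = 1×3 = 3; terminal/wrinkled (aarr) = 1×1 = 1
Phenotype counts (out of 16): 9 axial/round, 3 axial/wrinkled, 3 terminal/round, 1 terminal/wrinkled
axial/wrinkled: 3 out of 16 → fraction 3/16
Expected count = 3/16 × 864 = 162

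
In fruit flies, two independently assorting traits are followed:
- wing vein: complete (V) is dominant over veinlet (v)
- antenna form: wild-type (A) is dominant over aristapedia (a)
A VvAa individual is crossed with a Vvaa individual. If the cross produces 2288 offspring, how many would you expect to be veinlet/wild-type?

Dihybrid cross VvAa × Vvaa — consider each gene separately:
wing vein: Vv × Vv → 1 VV, 2 Vv, 1 vv → 3 V_ : 1 vv (out of 4)
antenna form: Aa × aa → 2 Aa, 2 aa → 2 A_ : 2 aa (out of 4)
Combine (counts out of 4 × 4 = 16): complete/wild-type (V_A_) = 3×2 = 6; complete/aristapedia (V_aa) = 3×2 = 6; veinlet/wild-type (vvA_) = 1×2 = 2; veinlet/aristapedia (vvaa) = 1×2 = 2
Phenotype counts (out of 16): 6 complete/wild-type, 6 complete/aristapedia, 2 veinlet/wild-type, 2 veinlet/aristapedia
veinlet/wild-type: 2 out of 16 → fraction 1/8
Expected count = 1/8 × 2288 = 286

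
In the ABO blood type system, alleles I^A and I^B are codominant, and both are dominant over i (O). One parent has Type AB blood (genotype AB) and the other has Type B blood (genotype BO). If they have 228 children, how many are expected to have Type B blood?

Cross: AB × BO
Possible offspring genotypes: 1 AB, 1 AO, 1 BB, 1 BO
Blood type counts: 1 Type AB, 1 Type A, 2 Type B
Probability of Type B: 2/4 = 1/2
Expected count = 1/2 × 228 = 114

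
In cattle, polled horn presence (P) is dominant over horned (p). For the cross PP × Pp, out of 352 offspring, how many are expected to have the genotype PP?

Punnett square for PP × Pp:
Offspring genotypes: 2 PP, 2 Pp
Total offspring: 4
Count with target: 2
Probability: 2/4 = 1/2
Expected count = 1/2 × 352 = 176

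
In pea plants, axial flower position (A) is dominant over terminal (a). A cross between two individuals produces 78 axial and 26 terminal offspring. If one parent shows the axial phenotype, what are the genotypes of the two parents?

Observed offspring: 78 axial, 26 terminal
The observed ratio simplifies to 3:1. Terminal (aa) offspring appear, so each parent must contribute one a allele. The parent stated to show axial carries A, so it is Aa. The other parent is then either Aa or aa: Aa × aa would give a 1:1 split, whereas Aa × Aa gives 3:1 — matching the data. So both parents are heterozygous (Aa × Aa).
Parent genotypes: Aa × Aa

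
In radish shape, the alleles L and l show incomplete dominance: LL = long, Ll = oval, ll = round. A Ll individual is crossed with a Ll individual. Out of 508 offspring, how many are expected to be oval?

Punnett square for Ll × Ll:
Offspring genotypes: 1 LL, 2 Ll, 1 ll
Phenotype counts: 1 long, 2 oval, 1 round
oval: 2 out of 4 → fraction 1/2
Expected count = 1/2 × 508 = 254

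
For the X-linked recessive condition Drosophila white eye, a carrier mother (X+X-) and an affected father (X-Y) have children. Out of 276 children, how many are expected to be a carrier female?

Cross: X+X- × X-Y
Offspring: 1 X+X-, 1 X+Y, 1 X-X-, 1 X-Y
Probability of a carrier female: 1/4
Expected count = 1/4 × 276 = 69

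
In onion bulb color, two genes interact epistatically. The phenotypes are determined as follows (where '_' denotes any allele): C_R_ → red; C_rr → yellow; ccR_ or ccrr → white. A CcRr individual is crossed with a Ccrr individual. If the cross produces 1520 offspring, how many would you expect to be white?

Cross: CcRr × Ccrr — consider each gene separately:
C gene: Cc × Cc → 1 CC, 2 Cc, 1 cc → 3 C_ : 1 cc (out of 4)
R gene: Rr × rr → 2 Rr, 2 rr → 2 R_ : 2 rr (out of 4)
Genotype classes (out of 4 × 4 = 16): C_R_ = 3×2 = 6; C_rr = 3×2 = 6; ccR_ = 1×2 = 2; ccrr = 1×2 = 2
Apply the phenotype rules: C_R_ (6) → red; C_rr (6) → yellow; ccR_ (2) + ccrr (2) → white
Phenotype counts (out of 16): 6 red, 6 yellow, 4 white
white: 4 out of 16 → fraction 1/4
Expected count = 1/4 × 1520 = 380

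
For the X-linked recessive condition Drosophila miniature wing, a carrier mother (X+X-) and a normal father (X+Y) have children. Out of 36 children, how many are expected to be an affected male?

Cross: X+X- × X+Y
Offspring: 1 X+X+, 1 X+Y, 1 X+X-, 1 X-Y
Probability of an affected male: 1/4
Expected count = 1/4 × 36 = 9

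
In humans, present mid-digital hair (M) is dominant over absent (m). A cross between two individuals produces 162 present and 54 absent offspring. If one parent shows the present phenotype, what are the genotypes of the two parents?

Observed offspring: 162 present, 54 absent
The observed ratio simplifies to 3:1. Absent (mm) offspring appear, so each parent must contribute one m allele. The parent stated to show present carries M, so it is Mm. The other parent is then either Mm or mm: Mm × mm would give a 1:1 split, whereas Mm × Mm gives 3:1 — matching the data. So both parents are heterozygous (Mm × Mm).
Parent genotypes: Mm × Mm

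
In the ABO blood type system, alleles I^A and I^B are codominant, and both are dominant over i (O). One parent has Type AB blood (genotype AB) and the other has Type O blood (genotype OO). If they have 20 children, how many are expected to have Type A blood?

Cross: AB × OO
Possible offspring genotypes: 2 AO, 2 BO
Blood type counts: 2 Type A, 2 Type B
Probability of Type A: 2/4 = 1/2
Expected count = 1/2 × 20 = 10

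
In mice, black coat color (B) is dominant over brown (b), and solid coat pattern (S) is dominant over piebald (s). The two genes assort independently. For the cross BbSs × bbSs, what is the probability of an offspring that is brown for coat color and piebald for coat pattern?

Dihybrid cross BbSs × bbSs — consider each gene separately:
coat color: Bb × bb → 2 Bb, 2 bb → 2 B_ : 2 bb (out of 4)
coat pattern: Ss × Ss → 1 SS, 2 Ss, 1 ss → 3 S_ : 1 ss (out of 4)
Looking for: brown (bb) and piebald (ss)
P(brown) = 2/4, P(piebald) = 1/4
P(both) = 2/4 × 1/4 = 2/16 = 1/8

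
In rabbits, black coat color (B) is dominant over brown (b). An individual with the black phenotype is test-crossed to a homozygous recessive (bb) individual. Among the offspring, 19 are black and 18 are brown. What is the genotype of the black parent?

Test cross: ? × bb
Offspring: 19 black, 18 brown — approximately 1:1.
A 1:1 ratio in a test cross indicates the unknown parent is heterozygous (Bb).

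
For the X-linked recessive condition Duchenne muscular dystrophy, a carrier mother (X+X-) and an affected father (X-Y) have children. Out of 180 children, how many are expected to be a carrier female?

Cross: X+X- × X-Y
Offspring: 1 X+X-, 1 X+Y, 1 X-X-, 1 X-Y
Probability of a carrier female: 1/4
Expected count = 1/4 × 180 = 45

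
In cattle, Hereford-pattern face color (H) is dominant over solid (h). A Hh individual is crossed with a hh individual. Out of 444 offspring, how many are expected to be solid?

Punnett square for Hh × hh:
Offspring genotypes: 2 Hh, 2 hh
Hereford-pattern: 2, solid: 2
solid: 2 out of 4 → fraction 1/2
Expected count = 1/2 × 444 = 222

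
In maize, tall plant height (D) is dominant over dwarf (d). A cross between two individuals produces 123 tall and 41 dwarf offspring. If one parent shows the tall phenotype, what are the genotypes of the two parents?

Observed offspring: 123 tall, 41 dwarf
The observed ratio simplifies to 3:1. Dwarf (dd) offspring appear, so each parent must contribute one d allele. The parent stated to show tall carries D, so it is Dd. The other parent is then either Dd or dd: Dd × dd would give a 1:1 split, whereas Dd × Dd gives 3:1 — matching the data. So both parents are heterozygous (Dd × Dd).
Parent genotypes: Dd × Dd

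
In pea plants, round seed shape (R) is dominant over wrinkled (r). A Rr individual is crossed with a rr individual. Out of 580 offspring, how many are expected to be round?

Punnett square for Rr × rr:
Offspring genotypes: 2 Rr, 2 rr
round: 2, wrinkled: 2
round: 2 out of 4 → fraction 1/2
Expected count = 1/2 × 580 = 290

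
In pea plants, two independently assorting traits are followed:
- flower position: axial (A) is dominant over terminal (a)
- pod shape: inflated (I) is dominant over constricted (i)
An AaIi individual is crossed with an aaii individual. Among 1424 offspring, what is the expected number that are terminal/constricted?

Dihybrid cross AaIi × aaii — consider each gene separately:
flower position: Aa × aa → 2 Aa, 2 aa → 2 A_ : 2 aa (out of 4)
pod shape: Ii × ii → 2 Ii, 2 ii → 2 I_ : 2 ii (out of 4)
Combine (counts out of 4 × 4 = 16): axial/inflated (A_I_) = 2×2 = 4; axial/constricted (A_ii) = 2×2 = 4; terminal/inflated (aaI_) = 2×2 = 4; terminal/constricted (aaii) = 2×2 = 4
Phenotype counts (out of 16): 4 axial/inflated, 4 axial/constricted, 4 terminal/inflated, 4 terminal/constricted
terminal/constricted: 4 out of 16 → fraction 1/4
Expected count = 1/4 × 1424 = 356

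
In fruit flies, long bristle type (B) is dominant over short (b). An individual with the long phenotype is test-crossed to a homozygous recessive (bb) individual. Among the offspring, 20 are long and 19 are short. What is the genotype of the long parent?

Test cross: ? × bb
Offspring: 20 long, 19 short — approximately 1:1.
A 1:1 ratio in a test cross indicates the unknown parent is heterozygous (Bb).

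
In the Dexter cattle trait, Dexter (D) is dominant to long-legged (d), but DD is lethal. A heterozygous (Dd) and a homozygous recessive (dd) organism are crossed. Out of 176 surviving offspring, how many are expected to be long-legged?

Cross: Dd × dd
Punnett square offspring (before lethality): 2 Dd, 2 dd
No DD offspring are produced in this cross.
long-legged: 2 out of 4 → fraction 1/2
Expected count = 1/2 × 176 = 88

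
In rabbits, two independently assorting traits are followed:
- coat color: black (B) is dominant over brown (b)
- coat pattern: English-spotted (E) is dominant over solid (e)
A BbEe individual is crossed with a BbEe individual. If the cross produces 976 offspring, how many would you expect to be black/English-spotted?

Dihybrid cross BbEe × BbEe — consider each gene separately:
coat color: Bb × Bb → 1 BB, 2 Bb, 1 bb → 3 B_ : 1 bb (out of 4)
coat pattern: Ee × Ee → 1 EE, 2 Ee, 1 ee → 3 E_ : 1 ee (out of 4)
Combine (counts out of 4 × 4 = 16): black/English-spotted (B_E_) = 3×3 = 9; black/solid (B_ee) = 3×1 = 3; brown/English-spotted (bbE_) = 1×3 = 3; brown/solid (bbee) = 1×1 = 1
Phenotype counts (out of 16): 9 black/English-spotted, 3 black/solid, 3 brown/English-spotted, 1 brown/solid
black/English-spotted: 9 out of 16 → fraction 9/16
Expected count = 9/16 × 976 = 549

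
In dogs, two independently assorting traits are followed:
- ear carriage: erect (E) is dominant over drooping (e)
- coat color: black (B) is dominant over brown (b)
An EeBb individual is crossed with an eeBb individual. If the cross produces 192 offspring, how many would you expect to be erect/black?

Dihybrid cross EeBb × eeBb — consider each gene separately:
ear carriage: Ee × ee → 2 Ee, 2 ee → 2 E_ : 2 ee (out of 4)
coat color: Bb × Bb → 1 BB, 2 Bb, 1 bb → 3 B_ : 1 bb (out of 4)
Combine (counts out of 4 × 4 = 16): erect/black (E_B_) = 2×3 = 6; erect/brown (E_bb) = 2×1 = 2; drooping/black (eeB_) = 2×3 = 6; drooping/brown (eebb) = 2×1 = 2
Phenotype counts (out of 16): 6 erect/black, 2 erect/brown, 6 drooping/black, 2 drooping/brown
erect/black: 6 out of 16 → fraction 3/8
Expected count = 3/8 × 192 = 72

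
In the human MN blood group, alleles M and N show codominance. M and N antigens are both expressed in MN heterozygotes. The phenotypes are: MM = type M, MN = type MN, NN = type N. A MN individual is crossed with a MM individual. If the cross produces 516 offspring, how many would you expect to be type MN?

Punnett square for MN × MM:
Offspring genotypes: 2 MM, 2 MN
Phenotype counts: 2 type M, 2 type MN
type MN: 2 out of 4 → fraction 1/2
Expected count = 1/2 × 516 = 258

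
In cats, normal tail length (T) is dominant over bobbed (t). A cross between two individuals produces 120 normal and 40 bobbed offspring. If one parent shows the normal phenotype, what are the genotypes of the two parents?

Observed offspring: 120 normal, 40 bobbed
The observed ratio simplifies to 3:1. Bobbed (tt) offspring appear, so each parent must contribute one t allele. The parent stated to show normal carries T, so it is Tt. The other parent is then either Tt or tt: Tt × tt would give a 1:1 split, whereas Tt × Tt gives 3:1 — matching the data. So both parents are heterozygous (Tt × Tt).
Parent genotypes: Tt × Tt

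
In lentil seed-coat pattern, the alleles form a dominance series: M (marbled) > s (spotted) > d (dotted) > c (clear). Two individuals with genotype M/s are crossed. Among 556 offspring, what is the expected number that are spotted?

Cross: M/s × M/s
Allele dominance: M > s > d > c
Offspring genotypes: 1 M/M, 2 M/s, 1 s/s
Phenotype counts: 3 marbled, 1 spotted
spotted: 1 out of 4 → fraction 1/4
Expected count = 1/4 × 556 = 139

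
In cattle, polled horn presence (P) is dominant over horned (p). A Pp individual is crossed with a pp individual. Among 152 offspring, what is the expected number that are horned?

Punnett square for Pp × pp:
Offspring genotypes: 2 Pp, 2 pp
polled: 2, horned: 2
horned: 2 out of 4 → fraction 1/2
Expected count = 1/2 × 152 = 76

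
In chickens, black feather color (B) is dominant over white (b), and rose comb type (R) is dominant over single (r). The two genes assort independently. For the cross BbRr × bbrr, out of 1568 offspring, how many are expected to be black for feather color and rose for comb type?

Dihybrid cross BbRr × bbrr — consider each gene separately:
feather color: Bb × bb → 2 Bb, 2 bb → 2 B_ : 2 bb (out of 4)
comb type: Rr × rr → 2 Rr, 2 rr → 2 R_ : 2 rr (out of 4)
Looking for: black (B_) and rose (R_)
P(black) = 2/4, P(rose) = 2/4
P(both) = 2/4 × 2/4 = 4/16 = 1/4
Expected count = 1/4 × 1568 = 392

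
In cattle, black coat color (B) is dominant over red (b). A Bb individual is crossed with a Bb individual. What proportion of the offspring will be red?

Punnett square for Bb × Bb:
Offspring genotypes: 1 BB, 2 Bb, 1 bb
black: 3, red: 1
red: 1 out of 4
Probability: 1/4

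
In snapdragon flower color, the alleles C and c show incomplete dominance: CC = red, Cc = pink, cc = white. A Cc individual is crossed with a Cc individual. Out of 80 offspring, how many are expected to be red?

Punnett square for Cc × Cc:
Offspring genotypes: 1 CC, 2 Cc, 1 cc
Phenotype counts: 1 red, 2 pink, 1 white
red: 1 out of 4 → fraction 1/4
Expected count = 1/4 × 80 = 20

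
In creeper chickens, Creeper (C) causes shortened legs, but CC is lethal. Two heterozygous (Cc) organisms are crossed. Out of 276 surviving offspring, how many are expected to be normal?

Cross: Cc × Cc
Punnett square offspring (before lethality): 1 CC, 2 Cc, 1 cc
The CC genotype is lethal (embryos die); surviving offspring: 2 Cc, 1 cc
normal: 1 out of 3 → fraction 1/3
Expected count = 1/3 × 276 = 92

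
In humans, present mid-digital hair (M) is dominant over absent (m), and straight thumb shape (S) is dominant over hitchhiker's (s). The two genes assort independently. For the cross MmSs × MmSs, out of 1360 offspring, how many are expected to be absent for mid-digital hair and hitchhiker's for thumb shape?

Dihybrid cross MmSs × MmSs — consider each gene separately:
mid-digital hair: Mm × Mm → 1 MM, 2 Mm, 1 mm → 3 M_ : 1 mm (out of 4)
thumb shape: Ss × Ss → 1 SS, 2 Ss, 1 ss → 3 S_ : 1 ss (out of 4)
Looking for: absent (mm) and hitchhiker's (ss)
P(absent) = 1/4, P(hitchhiker's) = 1/4
P(both) = 1/4 × 1/4 = 1/16
Expected count = 1/16 × 1360 = 85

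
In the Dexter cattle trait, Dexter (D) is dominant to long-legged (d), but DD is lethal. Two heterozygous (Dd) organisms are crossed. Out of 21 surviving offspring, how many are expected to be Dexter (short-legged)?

Cross: Dd × Dd
Punnett square offspring (before lethality): 1 DD, 2 Dd, 1 dd
The DD genotype is lethal (embryos die); surviving offspring: 2 Dd, 1 dd
Dexter (short-legged): 2 out of 3 → fraction 2/3
Expected count = 2/3 × 21 = 14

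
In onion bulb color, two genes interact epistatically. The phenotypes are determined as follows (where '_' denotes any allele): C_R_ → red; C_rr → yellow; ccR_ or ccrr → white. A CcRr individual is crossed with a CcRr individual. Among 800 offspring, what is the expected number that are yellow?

Cross: CcRr × CcRr — consider each gene separately:
C gene: Cc × Cc → 1 CC, 2 Cc, 1 cc → 3 C_ : 1 cc (out of 4)
R gene: Rr × Rr → 1 RR, 2 Rr, 1 rr → 3 R_ : 1 rr (out of 4)
Genotype classes (out of 4 × 4 = 16): C_R_ = 3×3 = 9; C_rr = 3×1 = 3; ccR_ = 1×3 = 3; ccrr = 1×1 = 1
Apply the phenotype rules: C_R_ (9) → red; C_rr (3) → yellow; ccR_ (3) + ccrr (1) → white
Phenotype counts (out of 16): 9 red, 3 yellow, 4 white
yellow: 3 out of 16 → fraction 3/16
Expected count = 3/16 × 800 = 150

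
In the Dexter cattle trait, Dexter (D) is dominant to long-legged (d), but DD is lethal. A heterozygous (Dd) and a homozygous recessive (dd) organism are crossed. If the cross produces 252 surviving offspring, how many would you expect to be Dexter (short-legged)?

Cross: Dd × dd
Punnett square offspring (before lethality): 2 Dd, 2 dd
No DD offspring are produced in this cross.
Dexter (short-legged): 2 out of 4 → fraction 1/2
Expected count = 1/2 × 252 = 126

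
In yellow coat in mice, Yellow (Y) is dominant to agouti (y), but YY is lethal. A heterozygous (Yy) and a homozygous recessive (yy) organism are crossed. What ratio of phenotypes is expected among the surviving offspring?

Cross: Yy × yy
Punnett square offspring (before lethality): 2 Yy, 2 yy
No YY offspring are produced in this cross.
Ratio: 1 yellow : 1 agouti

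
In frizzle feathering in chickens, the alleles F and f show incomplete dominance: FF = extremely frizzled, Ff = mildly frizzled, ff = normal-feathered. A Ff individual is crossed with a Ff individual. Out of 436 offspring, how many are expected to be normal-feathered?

Punnett square for Ff × Ff:
Offspring genotypes: 1 FF, 2 Ff, 1 ff
Phenotype counts: 1 extremely frizzled, 2 mildly frizzled, 1 normal-feathered
normal-feathered: 1 out of 4 → fraction 1/4
Expected count = 1/4 × 436 = 109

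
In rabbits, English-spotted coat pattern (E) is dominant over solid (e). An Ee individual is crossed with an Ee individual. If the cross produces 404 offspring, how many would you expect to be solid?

Punnett square for Ee × Ee:
Offspring genotypes: 1 EE, 2 Ee, 1 ee
English-spotted: 3, solid: 1
solid: 1 out of 4 → fraction 1/4
Expected count = 1/4 × 404 = 101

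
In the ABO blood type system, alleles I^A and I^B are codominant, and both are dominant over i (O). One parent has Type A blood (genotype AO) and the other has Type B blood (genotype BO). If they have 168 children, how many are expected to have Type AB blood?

Cross: AO × BO
Possible offspring genotypes: 1 AB, 1 AO, 1 BO, 1 OO
Blood type counts: 1 Type AB, 1 Type A, 1 Type B, 1 Type O
Probability of Type AB: 1/4
Expected count = 1/4 × 168 = 42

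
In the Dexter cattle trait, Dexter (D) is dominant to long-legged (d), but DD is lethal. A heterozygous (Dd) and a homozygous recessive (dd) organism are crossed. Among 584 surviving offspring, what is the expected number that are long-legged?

Cross: Dd × dd
Punnett square offspring (before lethality): 2 Dd, 2 dd
No DD offspring are produced in this cross.
long-legged: 2 out of 4 → fraction 1/2
Expected count = 1/2 × 584 = 292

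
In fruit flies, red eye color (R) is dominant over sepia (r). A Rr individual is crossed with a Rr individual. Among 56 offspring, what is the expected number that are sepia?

Punnett square for Rr × Rr:
Offspring genotypes: 1 RR, 2 Rr, 1 rr
red: 3, sepia: 1
sepia: 1 out of 4 → fraction 1/4
Expected count = 1/4 × 56 = 14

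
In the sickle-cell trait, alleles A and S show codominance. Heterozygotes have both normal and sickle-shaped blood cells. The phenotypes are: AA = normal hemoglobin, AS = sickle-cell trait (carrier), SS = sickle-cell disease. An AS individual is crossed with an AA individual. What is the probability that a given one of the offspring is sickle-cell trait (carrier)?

Punnett square for AS × AA:
Offspring genotypes: 2 AA, 2 AS
Phenotype counts: 2 normal hemoglobin, 2 sickle-cell trait (carrier)
sickle-cell trait (carrier): 2 out of 4
Probability: 2/4 = 1/2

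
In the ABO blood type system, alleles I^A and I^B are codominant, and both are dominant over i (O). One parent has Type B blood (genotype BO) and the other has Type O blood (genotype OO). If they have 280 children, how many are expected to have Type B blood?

Cross: BO × OO
Possible offspring genotypes: 2 BO, 2 OO
Blood type counts: 2 Type B, 2 Type O
Probability of Type B: 2/4 = 1/2
Expected count = 1/2 × 280 = 140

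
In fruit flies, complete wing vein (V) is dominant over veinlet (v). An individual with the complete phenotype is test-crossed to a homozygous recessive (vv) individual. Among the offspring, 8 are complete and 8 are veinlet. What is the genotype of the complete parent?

Test cross: ? × vv
Offspring: 8 complete, 8 veinlet — approximately 1:1.
A 1:1 ratio in a test cross indicates the unknown parent is heterozygous (Vv).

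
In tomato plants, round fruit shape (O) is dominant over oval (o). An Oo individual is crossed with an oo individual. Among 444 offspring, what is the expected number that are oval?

Punnett square for Oo × oo:
Offspring genotypes: 2 Oo, 2 oo
round: 2, oval: 2
oval: 2 out of 4 → fraction 1/2
Expected count = 1/2 × 444 = 222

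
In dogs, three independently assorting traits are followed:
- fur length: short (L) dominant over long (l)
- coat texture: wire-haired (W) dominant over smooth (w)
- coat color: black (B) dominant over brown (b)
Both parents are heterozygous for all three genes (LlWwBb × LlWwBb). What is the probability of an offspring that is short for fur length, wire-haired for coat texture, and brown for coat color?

Trihybrid cross: LlWwBb × LlWwBb
Each trait segregates independently with a 3:1 phenotypic ratio, so each gene contributes 3/4 (dominant) or 1/4 (recessive).
Target: short (fur length), wire-haired (coat texture), brown (coat color)
Probability = product of independent per-trait probabilities
= 3/4 × 3/4 × 1/4 = 9/64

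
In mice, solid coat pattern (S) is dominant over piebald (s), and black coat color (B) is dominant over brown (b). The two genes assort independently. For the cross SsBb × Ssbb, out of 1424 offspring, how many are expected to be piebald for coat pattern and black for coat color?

Dihybrid cross SsBb × Ssbb — consider each gene separately:
coat pattern: Ss × Ss → 1 SS, 2 Ss, 1 ss → 3 S_ : 1 ss (out of 4)
coat color: Bb × bb → 2 Bb, 2 bb → 2 B_ : 2 bb (out of 4)
Looking for: piebald (ss) and black (B_)
P(piebald) = 1/4, P(black) = 2/4
P(both) = 1/4 × 2/4 = 2/16 = 1/8
Expected count = 1/8 × 1424 = 178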